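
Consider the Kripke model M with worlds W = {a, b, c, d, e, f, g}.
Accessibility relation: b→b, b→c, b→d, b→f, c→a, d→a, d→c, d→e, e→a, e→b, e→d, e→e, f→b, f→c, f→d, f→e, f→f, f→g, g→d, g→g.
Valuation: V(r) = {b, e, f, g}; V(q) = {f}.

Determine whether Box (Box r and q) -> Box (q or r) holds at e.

At e: Box (Box r and q) is false, Box (q or r) is false, so Box (Box r and q) -> Box (q or r) is true.
  At e: Box (Box r and q) requires Box r and q at every successor {a, b, d, e}.
    Box r and q fails at a, so Box (Box r and q) is false at e.
      At a: Box r is true, q is false, so Box r and q is false.
  At e: Box (q or r) requires q or r at every successor {a, b, d, e}.
    q or r fails at a, so Box (q or r) is false at e.

Yes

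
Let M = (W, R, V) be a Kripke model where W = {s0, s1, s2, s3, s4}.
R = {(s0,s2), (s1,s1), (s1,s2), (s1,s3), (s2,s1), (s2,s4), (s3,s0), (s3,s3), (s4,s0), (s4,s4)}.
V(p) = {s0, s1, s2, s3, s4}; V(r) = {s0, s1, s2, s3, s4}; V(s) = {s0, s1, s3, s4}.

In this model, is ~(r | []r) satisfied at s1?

No

At s1: r | []r is true, so ~(r | []r) is false.
  At s1: r is true, []r is true, so r | []r is true.
    At s1: []r requires r at every successor {s1, s2, s3}.
      At s1: r is true.
      At s2: r is true.
      At s3: r is true.
    So []r is true at s1.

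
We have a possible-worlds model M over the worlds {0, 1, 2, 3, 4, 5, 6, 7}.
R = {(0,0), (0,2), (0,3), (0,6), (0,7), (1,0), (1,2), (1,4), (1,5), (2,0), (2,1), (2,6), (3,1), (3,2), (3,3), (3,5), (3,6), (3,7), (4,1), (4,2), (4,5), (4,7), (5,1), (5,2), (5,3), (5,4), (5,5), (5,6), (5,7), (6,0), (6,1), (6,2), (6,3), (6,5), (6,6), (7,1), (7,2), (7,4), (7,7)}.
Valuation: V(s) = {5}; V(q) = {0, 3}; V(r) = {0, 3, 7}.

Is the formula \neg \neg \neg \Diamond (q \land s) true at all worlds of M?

Yes

Let φ = \neg \neg \neg \Diamond (q \land s). Evaluate φ at each world:
  0 (successors {0, 2, 3, 6, 7}): φ is true.
  1 (successors {0, 2, 4, 5}): φ is true.
  2 (successors {0, 1, 6}): φ is true.
  3 (successors {1, 2, 3, 5, 6, 7}): φ is true.
  4 (successors {1, 2, 5, 7}): φ is true.
  5 (successors {1, 2, 3, 4, 5, 6, 7}): φ is true.
  6 (successors {0, 1, 2, 3, 5, 6}): φ is true.
  7 (successors {1, 2, 4, 7}): φ is true.
For instance, at 2:
  At 2: \neg \neg \Diamond (q \land s) is false, so \neg \neg \neg \Diamond (q \land s) is true.
    At 2: \neg \Diamond (q \land s) is true, so \neg \neg \Diamond (q \land s) is false.
      At 2: \Diamond (q \land s) is false, so \neg \Diamond (q \land s) is true.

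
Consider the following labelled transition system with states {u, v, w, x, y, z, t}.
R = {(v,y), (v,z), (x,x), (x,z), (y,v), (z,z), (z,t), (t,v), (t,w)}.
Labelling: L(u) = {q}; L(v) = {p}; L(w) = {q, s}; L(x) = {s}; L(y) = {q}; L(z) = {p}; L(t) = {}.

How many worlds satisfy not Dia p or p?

Recall that Dia ψ holds at a world iff ψ holds at some accessible world.
Let φ = not Dia p or p. Evaluate φ at each world:
  u (successors ∅): φ is true.
  v (successors {y, z}): φ is true.
  w (successors ∅): φ is true.
  x (successors {x, z}): φ is false.
  y (successors {v}): φ is false.
  z (successors {z, t}): φ is true.
  t (successors {v, w}): φ is false.
For instance, at z:
  At z: not Dia p is false, p is true, so not Dia p or p is true.
    At z: Dia p is true, so not Dia p is false.
      At z: Dia p requires p at some successor in {z, t}.
        p holds at z, so Dia p is true at z.
Satisfying worlds: {u, v, w, z}

4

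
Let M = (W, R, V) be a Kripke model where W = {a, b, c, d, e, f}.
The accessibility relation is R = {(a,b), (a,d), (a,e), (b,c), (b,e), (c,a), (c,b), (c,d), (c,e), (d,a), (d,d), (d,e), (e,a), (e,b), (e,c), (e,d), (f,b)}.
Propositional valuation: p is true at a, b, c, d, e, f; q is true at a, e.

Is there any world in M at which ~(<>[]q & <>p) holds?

Let φ = ~(<>[]q & <>p). Evaluate φ at each world:
  a (successors {b, d, e}): φ is true.
  b (successors {c, e}): φ is true.
  c (successors {a, b, d, e}): φ is true.
  d (successors {a, d, e}): φ is true.
  e (successors {a, b, c, d}): φ is true.
  f (successors {b}): φ is true.
Detail at a (witness):
  At a: <>[]q & <>p is false, so ~(<>[]q & <>p) is true.
    At a: <>[]q is false, <>p is true, so <>[]q & <>p is false.
      At a: <>[]q requires []q at some successor in {b, d, e}.
        At b: []q is false.
        At d: []q is false.
        At e: []q is false.
      So <>[]q is false at a.
      At a: <>p requires p at some successor in {b, d, e}.
        p holds at b, so <>p is true at a.

Yes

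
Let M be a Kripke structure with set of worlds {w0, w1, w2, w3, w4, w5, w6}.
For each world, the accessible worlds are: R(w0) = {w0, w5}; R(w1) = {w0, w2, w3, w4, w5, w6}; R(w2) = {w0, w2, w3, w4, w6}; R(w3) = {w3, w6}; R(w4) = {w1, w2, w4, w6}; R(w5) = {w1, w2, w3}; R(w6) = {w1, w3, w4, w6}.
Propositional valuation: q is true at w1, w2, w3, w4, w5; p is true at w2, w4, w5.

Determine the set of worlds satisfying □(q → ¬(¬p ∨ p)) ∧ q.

none

Recall that □ψ holds at a world iff ψ holds at every accessible world, and ◇ψ holds iff ψ holds at some accessible world.
Let φ = □(q → ¬(¬p ∨ p)) ∧ q. Evaluate φ at each world:
  w0 (successors {w0, w5}): φ is false.
  w1 (successors {w0, w2, w3, w4, w5, w6}): φ is false.
  w2 (successors {w0, w2, w3, w4, w6}): φ is false.
  w3 (successors {w3, w6}): φ is false.
  w4 (successors {w1, w2, w4, w6}): φ is false.
  w5 (successors {w1, w2, w3}): φ is false.
  w6 (successors {w1, w3, w4, w6}): φ is false.
For instance, at w5:
  At w5: □(q → ¬(¬p ∨ p)) is false, q is true, so □(q → ¬(¬p ∨ p)) ∧ q is false.
    At w5: □(q → ¬(¬p ∨ p)) requires q → ¬(¬p ∨ p) at every successor {w1, w2, w3}.
      q → ¬(¬p ∨ p) fails at w1, so □(q → ¬(¬p ∨ p)) is false at w5.
Satisfying worlds: none.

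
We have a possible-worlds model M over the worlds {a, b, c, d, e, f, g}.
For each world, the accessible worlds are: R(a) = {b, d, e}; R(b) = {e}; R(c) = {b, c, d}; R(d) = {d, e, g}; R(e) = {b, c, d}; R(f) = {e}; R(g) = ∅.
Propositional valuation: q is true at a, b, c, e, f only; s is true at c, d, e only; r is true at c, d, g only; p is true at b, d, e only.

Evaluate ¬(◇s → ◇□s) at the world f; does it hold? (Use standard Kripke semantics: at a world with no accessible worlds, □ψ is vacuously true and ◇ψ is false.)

Yes

Recall that □ψ holds at a world iff ψ holds at every accessible world, and ◇ψ holds iff ψ holds at some accessible world.
At f: ◇s → ◇□s is false, so ¬(◇s → ◇□s) is true.
  At f: ◇s is true, ◇□s is false, so ◇s → ◇□s is false.
    At f: ◇s requires s at some successor in {e}.
      s holds at e, so ◇s is true at f.
    At f: ◇□s requires □s at some successor in {e}.
      At e: □s is false.
    So ◇□s is false at f.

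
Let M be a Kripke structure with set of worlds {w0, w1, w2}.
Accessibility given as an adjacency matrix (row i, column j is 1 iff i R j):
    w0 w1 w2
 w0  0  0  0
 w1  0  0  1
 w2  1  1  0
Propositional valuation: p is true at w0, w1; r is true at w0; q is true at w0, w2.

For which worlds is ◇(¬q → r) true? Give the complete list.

w1, w2

Recall that ◇ψ holds at a world iff ψ holds at some accessible world.
Let φ = ◇(¬q → r). Evaluate φ at each world:
  w0 (successors ∅): φ is false.
  w1 (successors {w2}): φ is true.
  w2 (successors {w0, w1}): φ is true.
For instance, at w2:
  At w2: ◇(¬q → r) requires ¬q → r at some successor in {w0, w1}.
    ¬q → r holds at w0, so ◇(¬q → r) is true at w2.
Satisfying worlds: {w1, w2}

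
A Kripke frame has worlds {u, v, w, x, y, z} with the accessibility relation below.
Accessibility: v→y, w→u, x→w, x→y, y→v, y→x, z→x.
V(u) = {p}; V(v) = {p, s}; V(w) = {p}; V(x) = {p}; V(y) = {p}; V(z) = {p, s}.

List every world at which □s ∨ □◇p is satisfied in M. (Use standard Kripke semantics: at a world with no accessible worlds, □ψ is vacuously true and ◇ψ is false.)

u, v, x, y, z

Let φ = □s ∨ □◇p. Evaluate φ at each world:
  u (successors ∅): φ is true.
  v (successors {y}): φ is true.
  w (successors {u}): φ is false.
  x (successors {w, y}): φ is true.
  y (successors {v, x}): φ is true.
  z (successors {x}): φ is true.
For instance, at x:
  At x: □s is false, □◇p is true, so □s ∨ □◇p is true.
    At x: □s requires s at every successor {w, y}.
      s fails at w, so □s is false at x.
    At x: □◇p requires ◇p at every successor {w, y}.
      At w: ◇p is true.
      At y: ◇p is true.
    So □◇p is true at x.
Satisfying worlds: {u, v, x, y, z}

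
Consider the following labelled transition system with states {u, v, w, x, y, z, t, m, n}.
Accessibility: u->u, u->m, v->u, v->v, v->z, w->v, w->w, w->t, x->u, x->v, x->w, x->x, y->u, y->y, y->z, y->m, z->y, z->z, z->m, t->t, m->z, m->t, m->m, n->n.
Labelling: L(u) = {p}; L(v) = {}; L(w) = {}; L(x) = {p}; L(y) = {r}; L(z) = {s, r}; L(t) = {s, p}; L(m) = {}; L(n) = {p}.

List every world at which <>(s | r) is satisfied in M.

Let φ = <>(s | r). Evaluate φ at each world:
  u (successors {u, m}): φ is false.
  v (successors {u, v, z}): φ is true.
  w (successors {v, w, t}): φ is true.
  x (successors {u, v, w, x}): φ is false.
  y (successors {u, y, z, m}): φ is true.
  z (successors {y, z, m}): φ is true.
  t (successors {t}): φ is true.
  m (successors {z, t, m}): φ is true.
  n (successors {n}): φ is false.
For instance, at t:
  At t: <>(s | r) requires s | r at some successor in {t}.
    s | r holds at t, so <>(s | r) is true at t.
Satisfying worlds: {v, w, y, z, t, m}

v, w, y, z, t, m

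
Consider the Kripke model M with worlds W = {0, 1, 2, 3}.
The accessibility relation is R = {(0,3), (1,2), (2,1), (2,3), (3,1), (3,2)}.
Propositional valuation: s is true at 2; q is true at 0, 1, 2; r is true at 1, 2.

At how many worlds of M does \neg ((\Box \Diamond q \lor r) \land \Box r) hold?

2

Recall that \Box ψ holds at a world iff ψ holds at every accessible world, and \Diamond ψ holds iff ψ holds at some accessible world.
Let φ = \neg ((\Box \Diamond q \lor r) \land \Box r). Evaluate φ at each world:
  0 (successors {3}): φ is true.
  1 (successors {2}): φ is false.
  2 (successors {1, 3}): φ is true.
  3 (successors {1, 2}): φ is false.
For instance, at 2:
  At 2: (\Box \Diamond q \lor r) \land \Box r is false, so \neg ((\Box \Diamond q \lor r) \land \Box r) is true.
    At 2: \Box \Diamond q \lor r is true, \Box r is false, so (\Box \Diamond q \lor r) \land \Box r is false.
      At 2: \Box \Diamond q is true, r is true, so \Box \Diamond q \lor r is true.
      At 2: \Box r requires r at every successor {1, 3}.
        r fails at 3, so \Box r is false at 2.
Satisfying worlds: {0, 2}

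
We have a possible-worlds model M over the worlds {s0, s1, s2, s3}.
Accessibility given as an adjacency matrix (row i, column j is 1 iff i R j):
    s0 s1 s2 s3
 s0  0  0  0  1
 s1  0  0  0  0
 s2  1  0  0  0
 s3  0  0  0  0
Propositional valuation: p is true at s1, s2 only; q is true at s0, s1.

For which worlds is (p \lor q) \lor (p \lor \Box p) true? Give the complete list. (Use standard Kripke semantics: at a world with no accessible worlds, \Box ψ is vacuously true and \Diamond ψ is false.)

s0, s1, s2, s3

Let φ = (p \lor q) \lor (p \lor \Box p). Evaluate φ at each world:
  s0 (successors {s3}): φ is true.
  s1 (successors ∅): φ is true.
  s2 (successors {s0}): φ is true.
  s3 (successors ∅): φ is true.
For instance, at s2:
  At s2: p \lor q is true, p \lor \Box p is true, so (p \lor q) \lor (p \lor \Box p) is true.
    At s2: p is true, \Box p is false, so p \lor \Box p is true.
      At s2: \Box p requires p at every successor {s0}.
        p fails at s0, so \Box p is false at s2.
Satisfying worlds: {s0, s1, s2, s3}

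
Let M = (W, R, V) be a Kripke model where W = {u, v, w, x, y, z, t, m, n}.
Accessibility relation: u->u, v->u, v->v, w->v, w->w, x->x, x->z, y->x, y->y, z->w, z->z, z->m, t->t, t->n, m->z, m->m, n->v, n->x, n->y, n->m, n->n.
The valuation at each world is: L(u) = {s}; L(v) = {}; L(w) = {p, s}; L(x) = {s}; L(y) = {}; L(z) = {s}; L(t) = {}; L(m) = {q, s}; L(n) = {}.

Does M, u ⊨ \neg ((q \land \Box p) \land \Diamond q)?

Yes

Recall that \Box ψ holds at a world iff ψ holds at every accessible world, and \Diamond ψ holds iff ψ holds at some accessible world.
At u: (q \land \Box p) \land \Diamond q is false, so \neg ((q \land \Box p) \land \Diamond q) is true.
  At u: q \land \Box p is false, \Diamond q is false, so (q \land \Box p) \land \Diamond q is false.
    At u: q is false, \Box p is false, so q \land \Box p is false.
      At u: \Box p requires p at every successor {u}.
        p fails at u, so \Box p is false at u.
    At u: \Diamond q requires q at some successor in {u}.
      At u: q is false.
    So \Diamond q is false at u.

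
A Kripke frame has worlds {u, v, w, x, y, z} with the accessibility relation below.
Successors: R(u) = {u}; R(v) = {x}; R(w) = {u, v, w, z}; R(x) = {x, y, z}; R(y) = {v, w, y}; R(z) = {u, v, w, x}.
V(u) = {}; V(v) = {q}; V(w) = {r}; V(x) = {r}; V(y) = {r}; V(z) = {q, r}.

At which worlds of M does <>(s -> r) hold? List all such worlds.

Recall that <>ψ holds at a world iff ψ holds at some accessible world.
Let φ = <>(s -> r). Evaluate φ at each world:
  u (successors {u}): φ is true.
  v (successors {x}): φ is true.
  w (successors {u, v, w, z}): φ is true.
  x (successors {x, y, z}): φ is true.
  y (successors {v, w, y}): φ is true.
  z (successors {u, v, w, x}): φ is true.
For instance, at x:
  At x: <>(s -> r) requires s -> r at some successor in {x, y, z}.
    s -> r holds at x, so <>(s -> r) is true at x.
Satisfying worlds: {u, v, w, x, y, z}

u, v, w, x, y, z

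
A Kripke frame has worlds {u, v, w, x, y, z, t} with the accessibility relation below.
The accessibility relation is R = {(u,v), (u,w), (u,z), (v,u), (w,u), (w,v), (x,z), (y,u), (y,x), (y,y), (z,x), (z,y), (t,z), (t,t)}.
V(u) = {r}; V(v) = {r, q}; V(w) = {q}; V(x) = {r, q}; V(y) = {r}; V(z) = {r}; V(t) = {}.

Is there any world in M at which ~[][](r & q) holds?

Let φ = ~[][](r & q). Evaluate φ at each world:
  u (successors {v, w, z}): φ is true.
  v (successors {u}): φ is true.
  w (successors {u, v}): φ is true.
  x (successors {z}): φ is true.
  y (successors {u, x, y}): φ is true.
  z (successors {x, y}): φ is true.
  t (successors {z, t}): φ is true.
Detail at u (witness):
  At u: [][](r & q) is false, so ~[][](r & q) is true.
    At u: [][](r & q) requires [](r & q) at every successor {v, w, z}.
      [](r & q) fails at v, so [][](r & q) is false at u.

Yes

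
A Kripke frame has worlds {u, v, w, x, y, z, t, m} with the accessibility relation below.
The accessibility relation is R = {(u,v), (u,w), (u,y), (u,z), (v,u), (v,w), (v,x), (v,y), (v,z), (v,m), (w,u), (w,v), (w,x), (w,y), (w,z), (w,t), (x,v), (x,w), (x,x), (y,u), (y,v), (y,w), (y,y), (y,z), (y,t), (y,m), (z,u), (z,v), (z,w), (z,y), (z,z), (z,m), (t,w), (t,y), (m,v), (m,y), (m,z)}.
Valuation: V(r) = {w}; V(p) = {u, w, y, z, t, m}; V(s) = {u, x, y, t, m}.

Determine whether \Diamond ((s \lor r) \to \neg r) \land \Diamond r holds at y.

At y: \Diamond ((s \lor r) \to \neg r) is true, \Diamond r is true, so \Diamond ((s \lor r) \to \neg r) \land \Diamond r is true.
  At y: \Diamond ((s \lor r) \to \neg r) requires (s \lor r) \to \neg r at some successor in {u, v, w, y, z, t, m}.
    (s \lor r) \to \neg r holds at u, so \Diamond ((s \lor r) \to \neg r) is true at y.
  At y: \Diamond r requires r at some successor in {u, v, w, y, z, t, m}.
    r holds at w, so \Diamond r is true at y.

Yes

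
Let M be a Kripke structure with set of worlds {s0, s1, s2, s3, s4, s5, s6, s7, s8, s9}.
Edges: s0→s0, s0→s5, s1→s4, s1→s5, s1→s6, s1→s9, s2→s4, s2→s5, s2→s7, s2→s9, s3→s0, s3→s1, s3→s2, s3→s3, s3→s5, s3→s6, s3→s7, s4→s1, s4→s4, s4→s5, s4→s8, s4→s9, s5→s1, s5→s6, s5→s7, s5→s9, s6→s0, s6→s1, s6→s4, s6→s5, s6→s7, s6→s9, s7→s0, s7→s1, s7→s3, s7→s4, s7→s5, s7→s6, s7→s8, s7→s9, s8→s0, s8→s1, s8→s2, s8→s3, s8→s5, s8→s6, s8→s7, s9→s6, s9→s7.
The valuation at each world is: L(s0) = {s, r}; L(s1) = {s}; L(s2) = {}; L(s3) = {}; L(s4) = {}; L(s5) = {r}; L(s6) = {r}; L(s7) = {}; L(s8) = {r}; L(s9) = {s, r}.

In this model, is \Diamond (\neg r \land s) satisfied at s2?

At s2: \Diamond (\neg r \land s) requires \neg r \land s at some successor in {s4, s5, s7, s9}.
  At s4: \neg r \land s is false.
  At s5: \neg r \land s is false.
  At s7: \neg r \land s is false.
  At s9: \neg r \land s is false.
So \Diamond (\neg r \land s) is false at s2.

No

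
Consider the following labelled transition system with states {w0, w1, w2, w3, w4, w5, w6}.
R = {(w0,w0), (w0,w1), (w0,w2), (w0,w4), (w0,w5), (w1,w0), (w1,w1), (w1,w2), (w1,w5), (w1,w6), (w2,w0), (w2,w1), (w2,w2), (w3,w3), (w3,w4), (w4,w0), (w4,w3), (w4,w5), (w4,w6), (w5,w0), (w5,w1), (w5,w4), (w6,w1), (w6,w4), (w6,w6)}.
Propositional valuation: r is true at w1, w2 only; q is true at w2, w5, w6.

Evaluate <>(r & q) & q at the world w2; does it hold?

Yes

Recall that <>ψ holds at a world iff ψ holds at some accessible world.
At w2: <>(r & q) is true, q is true, so <>(r & q) & q is true.
  At w2: <>(r & q) requires r & q at some successor in {w0, w1, w2}.
    r & q holds at w2, so <>(r & q) is true at w2.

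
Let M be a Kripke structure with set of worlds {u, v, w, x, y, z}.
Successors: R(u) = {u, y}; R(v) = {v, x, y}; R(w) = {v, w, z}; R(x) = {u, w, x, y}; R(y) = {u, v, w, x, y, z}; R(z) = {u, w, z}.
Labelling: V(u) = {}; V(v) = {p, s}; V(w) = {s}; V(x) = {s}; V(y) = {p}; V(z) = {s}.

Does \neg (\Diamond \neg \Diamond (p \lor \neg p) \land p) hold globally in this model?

Yes

Let φ = \neg (\Diamond \neg \Diamond (p \lor \neg p) \land p). Evaluate φ at each world:
  u (successors {u, y}): φ is true.
  v (successors {v, x, y}): φ is true.
  w (successors {v, w, z}): φ is true.
  x (successors {u, w, x, y}): φ is true.
  y (successors {u, v, w, x, y, z}): φ is true.
  z (successors {u, w, z}): φ is true.
For instance, at u:
  At u: \Diamond \neg \Diamond (p \lor \neg p) \land p is false, so \neg (\Diamond \neg \Diamond (p \lor \neg p) \land p) is true.
    At u: \Diamond \neg \Diamond (p \lor \neg p) is false, p is false, so \Diamond \neg \Diamond (p \lor \neg p) \land p is false.
      At u: \Diamond \neg \Diamond (p \lor \neg p) requires \neg \Diamond (p \lor \neg p) at some successor in {u, y}.
        At u: \neg \Diamond (p \lor \neg p) is false.
        At y: \neg \Diamond (p \lor \neg p) is false.
      So \Diamond \neg \Diamond (p \lor \neg p) is false at u.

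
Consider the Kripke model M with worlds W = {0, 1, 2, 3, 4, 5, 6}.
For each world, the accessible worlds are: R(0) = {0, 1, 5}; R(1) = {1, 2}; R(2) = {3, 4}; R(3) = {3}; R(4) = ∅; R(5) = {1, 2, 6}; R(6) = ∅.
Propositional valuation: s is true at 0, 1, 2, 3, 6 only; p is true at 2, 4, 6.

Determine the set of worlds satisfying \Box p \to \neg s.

0, 1, 2, 3, 4, 5

Let φ = \Box p \to \neg s. Evaluate φ at each world:
  0 (successors {0, 1, 5}): φ is true.
  1 (successors {1, 2}): φ is true.
  2 (successors {3, 4}): φ is true.
  3 (successors {3}): φ is true.
  4 (successors ∅): φ is true.
  5 (successors {1, 2, 6}): φ is true.
  6 (successors ∅): φ is false.
For instance, at 1:
  At 1: \Box p is false, \neg s is false, so \Box p \to \neg s is true.
    At 1: \Box p requires p at every successor {1, 2}.
      p fails at 1, so \Box p is false at 1.
Satisfying worlds: {0, 1, 2, 3, 4, 5}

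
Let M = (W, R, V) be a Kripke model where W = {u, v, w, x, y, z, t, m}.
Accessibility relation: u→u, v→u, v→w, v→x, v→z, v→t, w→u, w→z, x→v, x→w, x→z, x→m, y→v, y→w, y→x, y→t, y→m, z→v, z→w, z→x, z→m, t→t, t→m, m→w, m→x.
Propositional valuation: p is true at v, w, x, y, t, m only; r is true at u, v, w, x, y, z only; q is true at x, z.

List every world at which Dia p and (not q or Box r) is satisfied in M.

v, y, t, m

Let φ = Dia p and (not q or Box r). Evaluate φ at each world:
  u (successors {u}): φ is false.
  v (successors {u, w, x, z, t}): φ is true.
  w (successors {u, z}): φ is false.
  x (successors {v, w, z, m}): φ is false.
  y (successors {v, w, x, t, m}): φ is true.
  z (successors {v, w, x, m}): φ is false.
  t (successors {t, m}): φ is true.
  m (successors {w, x}): φ is true.
For instance, at m:
  At m: Dia p is true, not q or Box r is true, so Dia p and (not q or Box r) is true.
    At m: Dia p requires p at some successor in {w, x}.
      p holds at w, so Dia p is true at m.
    At m: not q is true, Box r is true, so not q or Box r is true.
      At m: Box r requires r at every successor {w, x}.
        At w: r is true.
        At x: r is true.
      So Box r is true at m.
Satisfying worlds: {v, y, t, m}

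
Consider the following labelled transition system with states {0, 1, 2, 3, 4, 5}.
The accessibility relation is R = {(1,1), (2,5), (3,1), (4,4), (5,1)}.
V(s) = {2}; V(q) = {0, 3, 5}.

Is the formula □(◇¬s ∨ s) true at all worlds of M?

Recall that □ψ holds at a world iff ψ holds at every accessible world, and ◇ψ holds iff ψ holds at some accessible world.
Let φ = □(◇¬s ∨ s). Evaluate φ at each world:
  0 (successors ∅): φ is true.
  1 (successors {1}): φ is true.
  2 (successors {5}): φ is true.
  3 (successors {1}): φ is true.
  4 (successors {4}): φ is true.
  5 (successors {1}): φ is true.
For instance, at 4:
  At 4: □(◇¬s ∨ s) requires ◇¬s ∨ s at every successor {4}.
      At 4: ◇¬s is true, s is false, so ◇¬s ∨ s is true.
  So □(◇¬s ∨ s) is true at 4.

Yes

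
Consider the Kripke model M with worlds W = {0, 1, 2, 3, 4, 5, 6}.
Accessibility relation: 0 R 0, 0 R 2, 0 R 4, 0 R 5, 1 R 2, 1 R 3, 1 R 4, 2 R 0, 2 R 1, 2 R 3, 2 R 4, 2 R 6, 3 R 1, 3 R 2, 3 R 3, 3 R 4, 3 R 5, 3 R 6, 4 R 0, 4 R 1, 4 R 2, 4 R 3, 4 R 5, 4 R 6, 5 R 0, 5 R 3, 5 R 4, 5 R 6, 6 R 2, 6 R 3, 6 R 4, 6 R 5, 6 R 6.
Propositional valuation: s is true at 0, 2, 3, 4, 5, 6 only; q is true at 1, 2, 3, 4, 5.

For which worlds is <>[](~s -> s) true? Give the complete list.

0, 2, 3, 4, 5, 6

Let φ = <>[](~s -> s). Evaluate φ at each world:
  0 (successors {0, 2, 4, 5}): φ is true.
  1 (successors {2, 3, 4}): φ is false.
  2 (successors {0, 1, 3, 4, 6}): φ is true.
  3 (successors {1, 2, 3, 4, 5, 6}): φ is true.
  4 (successors {0, 1, 2, 3, 5, 6}): φ is true.
  5 (successors {0, 3, 4, 6}): φ is true.
  6 (successors {2, 3, 4, 5, 6}): φ is true.
For instance, at 0:
  At 0: <>[](~s -> s) requires [](~s -> s) at some successor in {0, 2, 4, 5}.
    [](~s -> s) holds at 0, so <>[](~s -> s) is true at 0.
      At 0: [](~s -> s) requires ~s -> s at every successor {0, 2, 4, 5}.
        At 0: ~s -> s is true.
        At 2: ~s -> s is true.
        At 4: ~s -> s is true.
        At 5: ~s -> s is true.
      So [](~s -> s) is true at 0.
Satisfying worlds: {0, 2, 3, 4, 5, 6}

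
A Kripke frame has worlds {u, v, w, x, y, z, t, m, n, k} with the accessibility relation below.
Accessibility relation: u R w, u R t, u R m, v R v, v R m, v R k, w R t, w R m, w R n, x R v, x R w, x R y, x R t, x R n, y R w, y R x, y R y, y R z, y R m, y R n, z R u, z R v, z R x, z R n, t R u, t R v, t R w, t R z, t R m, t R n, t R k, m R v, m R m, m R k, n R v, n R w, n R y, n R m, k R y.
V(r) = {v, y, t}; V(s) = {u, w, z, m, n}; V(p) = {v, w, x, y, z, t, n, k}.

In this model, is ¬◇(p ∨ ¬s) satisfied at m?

No

Recall that ◇ψ holds at a world iff ψ holds at some accessible world.
At m: ◇(p ∨ ¬s) is true, so ¬◇(p ∨ ¬s) is false.
  At m: ◇(p ∨ ¬s) requires p ∨ ¬s at some successor in {v, m, k}.
    p ∨ ¬s holds at v, so ◇(p ∨ ¬s) is true at m.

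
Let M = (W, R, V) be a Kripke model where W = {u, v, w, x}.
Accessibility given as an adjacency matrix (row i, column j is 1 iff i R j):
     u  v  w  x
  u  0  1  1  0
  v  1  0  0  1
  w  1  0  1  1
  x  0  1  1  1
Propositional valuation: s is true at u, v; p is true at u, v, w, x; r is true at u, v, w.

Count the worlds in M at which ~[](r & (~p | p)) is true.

3

Recall that []ψ holds at a world iff ψ holds at every accessible world, and <>ψ holds iff ψ holds at some accessible world.
Let φ = ~[](r & (~p | p)). Evaluate φ at each world:
  u (successors {v, w}): φ is false.
  v (successors {u, x}): φ is true.
  w (successors {u, w, x}): φ is true.
  x (successors {v, w, x}): φ is true.
For instance, at x:
  At x: [](r & (~p | p)) is false, so ~[](r & (~p | p)) is true.
    At x: [](r & (~p | p)) requires r & (~p | p) at every successor {v, w, x}.
      r & (~p | p) fails at x, so [](r & (~p | p)) is false at x.
Satisfying worlds: {v, w, x}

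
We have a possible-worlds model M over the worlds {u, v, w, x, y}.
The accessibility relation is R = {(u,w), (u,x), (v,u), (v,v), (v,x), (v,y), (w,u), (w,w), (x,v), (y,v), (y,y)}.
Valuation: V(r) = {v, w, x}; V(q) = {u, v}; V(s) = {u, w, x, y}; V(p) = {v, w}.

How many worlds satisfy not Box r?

3

Let φ = not Box r. Evaluate φ at each world:
  u (successors {w, x}): φ is false.
  v (successors {u, v, x, y}): φ is true.
  w (successors {u, w}): φ is true.
  x (successors {v}): φ is false.
  y (successors {v, y}): φ is true.
For instance, at w:
  At w: Box r is false, so not Box r is true.
    At w: Box r requires r at every successor {u, w}.
      r fails at u, so Box r is false at w.
Satisfying worlds: {v, w, y}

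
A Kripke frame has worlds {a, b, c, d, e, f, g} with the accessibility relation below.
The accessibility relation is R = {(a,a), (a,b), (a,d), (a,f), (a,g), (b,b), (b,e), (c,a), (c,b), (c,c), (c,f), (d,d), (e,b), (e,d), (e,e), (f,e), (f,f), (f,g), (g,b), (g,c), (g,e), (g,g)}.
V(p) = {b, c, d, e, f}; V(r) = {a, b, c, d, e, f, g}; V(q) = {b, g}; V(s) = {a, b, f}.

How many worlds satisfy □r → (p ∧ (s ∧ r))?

2

Let φ = □r → (p ∧ (s ∧ r)). Evaluate φ at each world:
  a (successors {a, b, d, f, g}): φ is false.
  b (successors {b, e}): φ is true.
  c (successors {a, b, c, f}): φ is false.
  d (successors {d}): φ is false.
  e (successors {b, d, e}): φ is false.
  f (successors {e, f, g}): φ is true.
  g (successors {b, c, e, g}): φ is false.
For instance, at a:
  At a: □r is true, p ∧ (s ∧ r) is false, so □r → (p ∧ (s ∧ r)) is false.
    At a: □r requires r at every successor {a, b, d, f, g}.
      At a: r is true.
      At b: r is true.
      At d: r is true.
      At f: r is true.
      At g: r is true.
    So □r is true at a.
Satisfying worlds: {b, f}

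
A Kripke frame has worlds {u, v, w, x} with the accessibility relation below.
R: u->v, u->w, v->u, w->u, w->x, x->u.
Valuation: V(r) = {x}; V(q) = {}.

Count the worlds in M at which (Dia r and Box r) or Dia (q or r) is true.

1

Recall that Box ψ holds at a world iff ψ holds at every accessible world, and Dia ψ holds iff ψ holds at some accessible world.
Let φ = (Dia r and Box r) or Dia (q or r). Evaluate φ at each world:
  u (successors {v, w}): φ is false.
  v (successors {u}): φ is false.
  w (successors {u, x}): φ is true.
  x (successors {u}): φ is false.
For instance, at u:
  At u: Dia r and Box r is false, Dia (q or r) is false, so (Dia r and Box r) or Dia (q or r) is false.
    At u: Dia r is false, Box r is false, so Dia r and Box r is false.
      At u: Dia r requires r at some successor in {v, w}.
        At v: r is false.
        At w: r is false.
      So Dia r is false at u.
      At u: Box r requires r at every successor {v, w}.
        r fails at v, so Box r is false at u.
    At u: Dia (q or r) requires q or r at some successor in {v, w}.
      At v: q or r is false.
      At w: q or r is false.
    So Dia (q or r) is false at u.
Satisfying worlds: {w}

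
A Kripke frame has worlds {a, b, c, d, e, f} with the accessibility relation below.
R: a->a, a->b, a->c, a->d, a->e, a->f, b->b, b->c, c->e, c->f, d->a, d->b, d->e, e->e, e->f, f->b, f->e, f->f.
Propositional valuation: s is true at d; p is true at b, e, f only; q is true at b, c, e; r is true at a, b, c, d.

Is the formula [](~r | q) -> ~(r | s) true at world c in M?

No

At c: [](~r | q) is true, ~(r | s) is false, so [](~r | q) -> ~(r | s) is false.
  At c: [](~r | q) requires ~r | q at every successor {e, f}.
    At e: ~r | q is true.
    At f: ~r | q is true.
  So [](~r | q) is true at c.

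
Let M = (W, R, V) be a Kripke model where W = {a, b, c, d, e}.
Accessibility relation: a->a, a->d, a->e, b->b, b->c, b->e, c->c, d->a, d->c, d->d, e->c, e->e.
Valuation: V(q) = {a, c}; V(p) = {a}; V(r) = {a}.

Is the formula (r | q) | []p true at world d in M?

No

At d: r | q is false, []p is false, so (r | q) | []p is false.
  At d: []p requires p at every successor {a, c, d}.
    p fails at c, so []p is false at d.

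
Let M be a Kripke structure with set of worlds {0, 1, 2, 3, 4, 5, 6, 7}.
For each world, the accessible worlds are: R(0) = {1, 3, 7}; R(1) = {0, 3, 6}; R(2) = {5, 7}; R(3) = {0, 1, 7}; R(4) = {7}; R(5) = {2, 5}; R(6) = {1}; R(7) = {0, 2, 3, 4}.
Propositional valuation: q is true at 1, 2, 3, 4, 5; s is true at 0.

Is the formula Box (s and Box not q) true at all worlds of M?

No

Let φ = Box (s and Box not q). Evaluate φ at each world:
  0 (successors {1, 3, 7}): φ is false.
  1 (successors {0, 3, 6}): φ is false.
  2 (successors {5, 7}): φ is false.
  3 (successors {0, 1, 7}): φ is false.
  4 (successors {7}): φ is false.
  5 (successors {2, 5}): φ is false.
  6 (successors {1}): φ is false.
  7 (successors {0, 2, 3, 4}): φ is false.
Detail at 0 (counterexample):
  At 0: Box (s and Box not q) requires s and Box not q at every successor {1, 3, 7}.
    s and Box not q fails at 1, so Box (s and Box not q) is false at 0.
      At 1: s is false, Box not q is false, so s and Box not q is false.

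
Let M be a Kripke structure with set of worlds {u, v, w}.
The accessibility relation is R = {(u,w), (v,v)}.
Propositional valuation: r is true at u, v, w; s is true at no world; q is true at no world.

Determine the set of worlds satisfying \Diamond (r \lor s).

u, v

Recall that \Diamond ψ holds at a world iff ψ holds at some accessible world.
Let φ = \Diamond (r \lor s). Evaluate φ at each world:
  u (successors {w}): φ is true.
  v (successors {v}): φ is true.
  w (successors ∅): φ is false.
For instance, at v:
  At v: \Diamond (r \lor s) requires r \lor s at some successor in {v}.
    r \lor s holds at v, so \Diamond (r \lor s) is true at v.
Satisfying worlds: {u, v}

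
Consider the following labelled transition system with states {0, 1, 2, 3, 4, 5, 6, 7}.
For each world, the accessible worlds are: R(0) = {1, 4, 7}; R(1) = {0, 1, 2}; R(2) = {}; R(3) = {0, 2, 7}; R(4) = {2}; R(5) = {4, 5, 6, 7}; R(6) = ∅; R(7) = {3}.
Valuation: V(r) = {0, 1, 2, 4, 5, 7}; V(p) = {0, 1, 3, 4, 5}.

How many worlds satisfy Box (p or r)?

7

Let φ = Box (p or r). Evaluate φ at each world:
  0 (successors {1, 4, 7}): φ is true.
  1 (successors {0, 1, 2}): φ is true.
  2 (successors ∅): φ is true.
  3 (successors {0, 2, 7}): φ is true.
  4 (successors {2}): φ is true.
  5 (successors {4, 5, 6, 7}): φ is false.
  6 (successors ∅): φ is true.
  7 (successors {3}): φ is true.
For instance, at 3:
  At 3: Box (p or r) requires p or r at every successor {0, 2, 7}.
    At 0: p or r is true.
    At 2: p or r is true.
    At 7: p or r is true.
  So Box (p or r) is true at 3.
Satisfying worlds: {0, 1, 2, 3, 4, 6, 7}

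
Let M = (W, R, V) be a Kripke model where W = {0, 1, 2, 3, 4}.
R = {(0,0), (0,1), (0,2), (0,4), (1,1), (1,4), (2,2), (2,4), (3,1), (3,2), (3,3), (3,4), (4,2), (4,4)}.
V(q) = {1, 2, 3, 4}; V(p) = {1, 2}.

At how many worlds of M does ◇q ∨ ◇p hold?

Recall that ◇ψ holds at a world iff ψ holds at some accessible world.
Let φ = ◇q ∨ ◇p. Evaluate φ at each world:
  0 (successors {0, 1, 2, 4}): φ is true.
  1 (successors {1, 4}): φ is true.
  2 (successors {2, 4}): φ is true.
  3 (successors {1, 2, 3, 4}): φ is true.
  4 (successors {2, 4}): φ is true.
For instance, at 3:
  At 3: ◇q is true, ◇p is true, so ◇q ∨ ◇p is true.
    At 3: ◇q requires q at some successor in {1, 2, 3, 4}.
      q holds at 1, so ◇q is true at 3.
    At 3: ◇p requires p at some successor in {1, 2, 3, 4}.
      p holds at 1, so ◇p is true at 3.
Satisfying worlds: {0, 1, 2, 3, 4}

5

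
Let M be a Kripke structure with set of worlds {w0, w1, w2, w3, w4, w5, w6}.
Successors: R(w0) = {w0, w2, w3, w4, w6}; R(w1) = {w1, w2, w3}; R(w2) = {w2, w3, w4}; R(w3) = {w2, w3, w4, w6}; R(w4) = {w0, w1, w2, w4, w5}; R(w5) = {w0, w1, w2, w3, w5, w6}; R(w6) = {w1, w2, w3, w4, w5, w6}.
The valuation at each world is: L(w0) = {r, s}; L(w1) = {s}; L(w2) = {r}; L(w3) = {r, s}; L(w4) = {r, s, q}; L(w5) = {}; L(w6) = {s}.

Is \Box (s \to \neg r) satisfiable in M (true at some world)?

Let φ = \Box (s \to \neg r). Evaluate φ at each world:
  w0 (successors {w0, w2, w3, w4, w6}): φ is false.
  w1 (successors {w1, w2, w3}): φ is false.
  w2 (successors {w2, w3, w4}): φ is false.
  w3 (successors {w2, w3, w4, w6}): φ is false.
  w4 (successors {w0, w1, w2, w4, w5}): φ is false.
  w5 (successors {w0, w1, w2, w3, w5, w6}): φ is false.
  w6 (successors {w1, w2, w3, w4, w5, w6}): φ is false.
For instance, at w0:
  At w0: \Box (s \to \neg r) requires s \to \neg r at every successor {w0, w2, w3, w4, w6}.
    s \to \neg r fails at w0, so \Box (s \to \neg r) is false at w0.

No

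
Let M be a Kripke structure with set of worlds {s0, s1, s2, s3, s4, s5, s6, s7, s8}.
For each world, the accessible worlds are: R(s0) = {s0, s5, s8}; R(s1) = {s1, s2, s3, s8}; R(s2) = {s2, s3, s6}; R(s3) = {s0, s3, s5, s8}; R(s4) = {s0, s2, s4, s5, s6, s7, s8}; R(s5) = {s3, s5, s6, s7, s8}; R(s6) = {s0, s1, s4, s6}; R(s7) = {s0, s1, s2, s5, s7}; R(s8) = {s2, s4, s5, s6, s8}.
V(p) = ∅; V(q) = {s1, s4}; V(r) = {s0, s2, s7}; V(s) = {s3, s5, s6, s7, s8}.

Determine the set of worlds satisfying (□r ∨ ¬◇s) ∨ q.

Let φ = (□r ∨ ¬◇s) ∨ q. Evaluate φ at each world:
  s0 (successors {s0, s5, s8}): φ is false.
  s1 (successors {s1, s2, s3, s8}): φ is true.
  s2 (successors {s2, s3, s6}): φ is false.
  s3 (successors {s0, s3, s5, s8}): φ is false.
  s4 (successors {s0, s2, s4, s5, s6, s7, s8}): φ is true.
  s5 (successors {s3, s5, s6, s7, s8}): φ is false.
  s6 (successors {s0, s1, s4, s6}): φ is false.
  s7 (successors {s0, s1, s2, s5, s7}): φ is false.
  s8 (successors {s2, s4, s5, s6, s8}): φ is false.
For instance, at s1:
  At s1: □r ∨ ¬◇s is false, q is true, so (□r ∨ ¬◇s) ∨ q is true.
    At s1: □r is false, ¬◇s is false, so □r ∨ ¬◇s is false.
      At s1: □r requires r at every successor {s1, s2, s3, s8}.
        r fails at s1, so □r is false at s1.
      At s1: ◇s is true, so ¬◇s is false.
Satisfying worlds: {s1, s4}

s1, s4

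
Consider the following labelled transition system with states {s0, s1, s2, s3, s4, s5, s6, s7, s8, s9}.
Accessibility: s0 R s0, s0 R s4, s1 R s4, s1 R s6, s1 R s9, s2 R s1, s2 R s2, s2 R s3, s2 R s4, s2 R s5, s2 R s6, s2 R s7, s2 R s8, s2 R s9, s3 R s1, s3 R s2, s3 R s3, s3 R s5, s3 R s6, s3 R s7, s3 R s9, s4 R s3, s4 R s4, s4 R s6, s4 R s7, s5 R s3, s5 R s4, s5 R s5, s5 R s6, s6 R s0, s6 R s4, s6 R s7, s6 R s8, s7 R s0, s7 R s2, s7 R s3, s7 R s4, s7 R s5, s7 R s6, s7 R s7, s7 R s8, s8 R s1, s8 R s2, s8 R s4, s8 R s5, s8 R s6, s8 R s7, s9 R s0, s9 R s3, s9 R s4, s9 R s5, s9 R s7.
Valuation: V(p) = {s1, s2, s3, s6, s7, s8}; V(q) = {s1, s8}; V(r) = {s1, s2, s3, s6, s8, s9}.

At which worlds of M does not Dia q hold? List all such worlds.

s0, s1, s4, s5, s9

Recall that Dia ψ holds at a world iff ψ holds at some accessible world.
Let φ = not Dia q. Evaluate φ at each world:
  s0 (successors {s0, s4}): φ is true.
  s1 (successors {s4, s6, s9}): φ is true.
  s2 (successors {s1, s2, s3, s4, s5, s6, s7, s8, s9}): φ is false.
  s3 (successors {s1, s2, s3, s5, s6, s7, s9}): φ is false.
  s4 (successors {s3, s4, s6, s7}): φ is true.
  s5 (successors {s3, s4, s5, s6}): φ is true.
  s6 (successors {s0, s4, s7, s8}): φ is false.
  s7 (successors {s0, s2, s3, s4, s5, s6, s7, s8}): φ is false.
  s8 (successors {s1, s2, s4, s5, s6, s7}): φ is false.
  s9 (successors {s0, s3, s4, s5, s7}): φ is true.
For instance, at s7:
  At s7: Dia q is true, so not Dia q is false.
    At s7: Dia q requires q at some successor in {s0, s2, s3, s4, s5, s6, s7, s8}.
      q holds at s8, so Dia q is true at s7.
Satisfying worlds: {s0, s1, s4, s5, s9}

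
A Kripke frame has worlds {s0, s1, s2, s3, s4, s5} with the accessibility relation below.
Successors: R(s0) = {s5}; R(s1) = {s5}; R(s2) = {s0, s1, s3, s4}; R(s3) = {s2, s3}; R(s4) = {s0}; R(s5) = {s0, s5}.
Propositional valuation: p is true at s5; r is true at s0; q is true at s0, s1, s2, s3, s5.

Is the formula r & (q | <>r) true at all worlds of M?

Let φ = r & (q | <>r). Evaluate φ at each world:
  s0 (successors {s5}): φ is true.
  s1 (successors {s5}): φ is false.
  s2 (successors {s0, s1, s3, s4}): φ is false.
  s3 (successors {s2, s3}): φ is false.
  s4 (successors {s0}): φ is false.
  s5 (successors {s0, s5}): φ is false.
Detail at s1 (counterexample):
  At s1: r is false, q | <>r is true, so r & (q | <>r) is false.
    At s1: q is true, <>r is false, so q | <>r is true.
      At s1: <>r requires r at some successor in {s5}.
        At s5: r is false.
      So <>r is false at s1.

No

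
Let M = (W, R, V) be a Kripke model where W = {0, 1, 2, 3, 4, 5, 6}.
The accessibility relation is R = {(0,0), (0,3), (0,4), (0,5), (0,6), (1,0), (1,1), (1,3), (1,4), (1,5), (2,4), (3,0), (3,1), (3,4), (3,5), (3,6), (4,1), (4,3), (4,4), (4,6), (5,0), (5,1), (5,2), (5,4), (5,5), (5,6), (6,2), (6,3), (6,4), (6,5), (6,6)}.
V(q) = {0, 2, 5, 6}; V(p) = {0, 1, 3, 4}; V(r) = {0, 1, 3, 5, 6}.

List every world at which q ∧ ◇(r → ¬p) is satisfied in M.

Recall that ◇ψ holds at a world iff ψ holds at some accessible world.
Let φ = q ∧ ◇(r → ¬p). Evaluate φ at each world:
  0 (successors {0, 3, 4, 5, 6}): φ is true.
  1 (successors {0, 1, 3, 4, 5}): φ is false.
  2 (successors {4}): φ is true.
  3 (successors {0, 1, 4, 5, 6}): φ is false.
  4 (successors {1, 3, 4, 6}): φ is false.
  5 (successors {0, 1, 2, 4, 5, 6}): φ is true.
  6 (successors {2, 3, 4, 5, 6}): φ is true.
For instance, at 3:
  At 3: q is false, ◇(r → ¬p) is true, so q ∧ ◇(r → ¬p) is false.
    At 3: ◇(r → ¬p) requires r → ¬p at some successor in {0, 1, 4, 5, 6}.
      r → ¬p holds at 4, so ◇(r → ¬p) is true at 3.
Satisfying worlds: {0, 2, 5, 6}

0, 2, 5, 6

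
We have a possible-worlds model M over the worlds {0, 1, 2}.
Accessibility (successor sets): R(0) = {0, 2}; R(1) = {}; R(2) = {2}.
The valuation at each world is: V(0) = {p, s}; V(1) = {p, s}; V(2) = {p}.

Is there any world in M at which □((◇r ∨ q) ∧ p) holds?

Yes

Recall that □ψ holds at a world iff ψ holds at every accessible world, and ◇ψ holds iff ψ holds at some accessible world.
Let φ = □((◇r ∨ q) ∧ p). Evaluate φ at each world:
  0 (successors {0, 2}): φ is false.
  1 (successors ∅): φ is true.
  2 (successors {2}): φ is false.
Detail at 1 (witness):
  At 1: no accessible worlds, so □((◇r ∨ q) ∧ p) holds vacuously.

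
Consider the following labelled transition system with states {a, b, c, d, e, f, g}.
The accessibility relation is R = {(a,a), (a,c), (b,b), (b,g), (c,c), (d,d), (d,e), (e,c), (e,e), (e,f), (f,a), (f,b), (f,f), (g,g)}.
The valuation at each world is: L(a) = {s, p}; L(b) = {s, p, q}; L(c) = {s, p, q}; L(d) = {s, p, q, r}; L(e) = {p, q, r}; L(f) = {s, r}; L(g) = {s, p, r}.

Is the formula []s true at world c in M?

Yes

Recall that []ψ holds at a world iff ψ holds at every accessible world, and <>ψ holds iff ψ holds at some accessible world.
At c: []s requires s at every successor {c}.
  At c: s is true.
So []s is true at c.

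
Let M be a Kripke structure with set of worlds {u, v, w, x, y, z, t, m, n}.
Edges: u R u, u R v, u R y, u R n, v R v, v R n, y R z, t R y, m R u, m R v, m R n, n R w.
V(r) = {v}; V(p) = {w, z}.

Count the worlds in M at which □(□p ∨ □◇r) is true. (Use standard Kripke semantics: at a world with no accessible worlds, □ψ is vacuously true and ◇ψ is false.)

6

Let φ = □(□p ∨ □◇r). Evaluate φ at each world:
  u (successors {u, v, y, n}): φ is false.
  v (successors {v, n}): φ is false.
  w (successors ∅): φ is true.
  x (successors ∅): φ is true.
  y (successors {z}): φ is true.
  z (successors ∅): φ is true.
  t (successors {y}): φ is true.
  m (successors {u, v, n}): φ is false.
  n (successors {w}): φ is true.
For instance, at m:
  At m: □(□p ∨ □◇r) requires □p ∨ □◇r at every successor {u, v, n}.
    □p ∨ □◇r fails at u, so □(□p ∨ □◇r) is false at m.
      At u: □p is false, □◇r is false, so □p ∨ □◇r is false.
Satisfying worlds: {w, x, y, z, t, n}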